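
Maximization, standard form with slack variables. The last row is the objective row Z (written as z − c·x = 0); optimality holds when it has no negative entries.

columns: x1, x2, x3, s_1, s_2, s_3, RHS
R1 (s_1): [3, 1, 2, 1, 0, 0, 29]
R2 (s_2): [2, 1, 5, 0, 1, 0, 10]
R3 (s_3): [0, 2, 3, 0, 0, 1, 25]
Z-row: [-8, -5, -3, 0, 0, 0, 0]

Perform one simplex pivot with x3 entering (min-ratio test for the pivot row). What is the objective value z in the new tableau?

Ratio test on column x3 — row 1: 29/2 = 29/2; row 2: 10/5 = 2; row 3: 25/3 = 25/3. Minimum is 2 at row 2 (s_2 leaves); pivot element 5.
Pivot on row 2; the Z-row RHS becomes 0 − (-3)·2 = 6.

6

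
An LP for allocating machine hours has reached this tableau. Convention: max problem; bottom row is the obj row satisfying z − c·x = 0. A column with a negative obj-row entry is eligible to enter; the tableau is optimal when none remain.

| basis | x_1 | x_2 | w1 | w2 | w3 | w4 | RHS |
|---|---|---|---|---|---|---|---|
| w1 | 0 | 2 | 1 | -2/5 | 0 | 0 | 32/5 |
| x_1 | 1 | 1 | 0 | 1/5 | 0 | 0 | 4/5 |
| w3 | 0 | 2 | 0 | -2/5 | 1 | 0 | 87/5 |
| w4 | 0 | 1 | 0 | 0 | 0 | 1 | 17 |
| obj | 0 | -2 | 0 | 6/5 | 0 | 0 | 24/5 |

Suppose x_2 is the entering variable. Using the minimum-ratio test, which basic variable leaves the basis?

Column x_2 entries and ratios — w1: (32/5)/2 = 16/5; x_1: (4/5)/1 = 4/5; w3: (87/5)/2 = 87/10; w4: 17/1 = 17.
Smallest ratio is 4/5 in the row of x_1, so x_1 leaves.

x_1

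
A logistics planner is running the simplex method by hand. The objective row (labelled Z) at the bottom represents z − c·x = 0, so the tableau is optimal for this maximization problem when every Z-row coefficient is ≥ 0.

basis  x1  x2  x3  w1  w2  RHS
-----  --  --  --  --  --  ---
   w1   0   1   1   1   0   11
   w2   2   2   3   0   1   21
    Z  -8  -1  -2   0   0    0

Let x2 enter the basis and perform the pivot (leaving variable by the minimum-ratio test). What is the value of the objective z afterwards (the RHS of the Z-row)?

Ratio test on column x2 — row 1: 11/1 = 11; row 2: 21/2 = 21/2. Minimum is 21/2 at row 2 (w2 leaves); pivot element 2.
Pivot on row 2; the Z-row RHS becomes 0 − (-1)·(21/2) = 21/2.

21/2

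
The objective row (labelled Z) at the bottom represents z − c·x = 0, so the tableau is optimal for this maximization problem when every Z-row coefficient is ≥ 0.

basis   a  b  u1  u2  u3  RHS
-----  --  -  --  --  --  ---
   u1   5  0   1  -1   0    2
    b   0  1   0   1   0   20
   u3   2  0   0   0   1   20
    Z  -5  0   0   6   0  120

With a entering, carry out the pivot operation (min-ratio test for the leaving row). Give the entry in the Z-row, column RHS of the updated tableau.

122

Ratio test on column a — row 1: 2/5 = 2/5; row 2: entry 0 ≤ 0; row 3: 20/2 = 10. Minimum is 2/5 at row 1 (u1 leaves); pivot element 5.
Divide row 1 by 5; eliminate column a from the other rows.
Z-row update in column RHS: 120 − (-5)·(2/5) = 122.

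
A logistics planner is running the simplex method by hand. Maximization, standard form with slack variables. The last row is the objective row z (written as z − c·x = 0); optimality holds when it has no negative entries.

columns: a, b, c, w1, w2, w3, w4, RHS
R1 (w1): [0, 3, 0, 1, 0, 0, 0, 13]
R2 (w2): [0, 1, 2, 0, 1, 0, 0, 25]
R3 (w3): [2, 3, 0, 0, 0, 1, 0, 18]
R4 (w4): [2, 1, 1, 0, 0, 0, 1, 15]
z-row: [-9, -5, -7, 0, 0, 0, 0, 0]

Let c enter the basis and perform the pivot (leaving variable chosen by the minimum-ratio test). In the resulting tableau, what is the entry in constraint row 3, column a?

2

Ratio test on column c — row 1: entry 0 ≤ 0; row 2: 25/2 = 25/2; row 3: entry 0 ≤ 0; row 4: 15/1 = 15. Minimum is 25/2 at row 2 (w2 leaves); pivot element 2.
Divide row 2 by 2; eliminate column c from the other rows.
Row 3 update in column a: 2 − 0·0 = 2.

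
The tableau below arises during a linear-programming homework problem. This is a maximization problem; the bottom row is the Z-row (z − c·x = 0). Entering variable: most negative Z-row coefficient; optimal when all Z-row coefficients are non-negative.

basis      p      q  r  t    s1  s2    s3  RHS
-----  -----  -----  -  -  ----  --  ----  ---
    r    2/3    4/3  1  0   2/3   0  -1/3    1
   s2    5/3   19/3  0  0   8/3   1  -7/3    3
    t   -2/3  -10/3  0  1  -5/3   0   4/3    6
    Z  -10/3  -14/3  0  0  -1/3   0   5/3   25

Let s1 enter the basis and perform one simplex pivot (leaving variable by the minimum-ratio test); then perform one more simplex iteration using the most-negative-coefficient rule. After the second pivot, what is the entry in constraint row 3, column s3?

2/19

Ratio test on column s1 — row 1: 1/(2/3) = 3/2; row 2: 3/(8/3) = 9/8; row 3: entry -5/3 ≤ 0. Minimum is 9/8 at row 2 (s2 leaves); pivot element 8/3.
Divide row 2 by 8/3; eliminate column s1 from the other rows.
Second iteration: most negative Z-row entry is -31/8 in column q, so q enters.
Ratio test on column q — row 1: entry -1/4 ≤ 0; row 2: (9/8)/(19/8) = 9/19; row 3: (63/8)/(5/8) = 63/5. Minimum is 9/19 at row 2 (s1 leaves); pivot element 19/8.
Divide row 2 by 19/8; eliminate column q from the other rows.
After both pivots, the entry at constraint row 3, column s3 is 2/19.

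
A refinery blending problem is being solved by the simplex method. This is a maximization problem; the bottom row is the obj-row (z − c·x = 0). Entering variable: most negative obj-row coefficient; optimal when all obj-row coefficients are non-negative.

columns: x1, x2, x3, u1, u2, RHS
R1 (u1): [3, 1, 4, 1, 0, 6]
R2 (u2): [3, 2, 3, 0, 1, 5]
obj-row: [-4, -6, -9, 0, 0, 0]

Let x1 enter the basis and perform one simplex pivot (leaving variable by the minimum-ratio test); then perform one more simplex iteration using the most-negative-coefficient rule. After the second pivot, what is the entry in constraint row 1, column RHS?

Ratio test on column x1 — row 1: 6/3 = 2; row 2: 5/3 = 5/3. Minimum is 5/3 at row 2 (u2 leaves); pivot element 3.
Divide row 2 by 3; eliminate column x1 from the other rows.
Second iteration: most negative obj-row entry is -5 in column x3, so x3 enters.
Ratio test on column x3 — row 1: 1/1 = 1; row 2: (5/3)/1 = 5/3. Minimum is 1 at row 1 (u1 leaves); pivot element 1.
Divide row 1 by 1; eliminate column x3 from the other rows.
After both pivots, the entry at constraint row 1, column RHS is 1.

1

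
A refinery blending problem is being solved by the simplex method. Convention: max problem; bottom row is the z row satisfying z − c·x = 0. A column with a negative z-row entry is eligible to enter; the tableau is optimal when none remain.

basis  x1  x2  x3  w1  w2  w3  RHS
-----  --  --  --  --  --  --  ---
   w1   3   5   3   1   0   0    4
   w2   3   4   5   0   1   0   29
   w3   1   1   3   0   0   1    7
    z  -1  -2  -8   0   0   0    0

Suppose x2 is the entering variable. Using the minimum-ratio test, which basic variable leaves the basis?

w1

Column x2 entries and ratios — w1: 4/5 = 4/5; w2: 29/4 = 29/4; w3: 7/1 = 7.
Smallest ratio is 4/5 in the row of w1, so w1 leaves.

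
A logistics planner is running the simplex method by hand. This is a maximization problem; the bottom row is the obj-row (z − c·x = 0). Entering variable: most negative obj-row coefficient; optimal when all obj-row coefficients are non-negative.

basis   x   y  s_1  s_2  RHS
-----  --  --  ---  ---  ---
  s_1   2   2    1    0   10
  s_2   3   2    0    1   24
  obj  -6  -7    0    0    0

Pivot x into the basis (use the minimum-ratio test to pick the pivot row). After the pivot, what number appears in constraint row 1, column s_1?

Ratio test on column x — row 1: 10/2 = 5; row 2: 24/3 = 8. Minimum is 5 at row 1 (s_1 leaves); pivot element 2.
Divide row 1 by 2; eliminate column x from the other rows.
In the new row 1, the s_1 entry is the old entry divided by the pivot: 1/2 = 1/2.

1/2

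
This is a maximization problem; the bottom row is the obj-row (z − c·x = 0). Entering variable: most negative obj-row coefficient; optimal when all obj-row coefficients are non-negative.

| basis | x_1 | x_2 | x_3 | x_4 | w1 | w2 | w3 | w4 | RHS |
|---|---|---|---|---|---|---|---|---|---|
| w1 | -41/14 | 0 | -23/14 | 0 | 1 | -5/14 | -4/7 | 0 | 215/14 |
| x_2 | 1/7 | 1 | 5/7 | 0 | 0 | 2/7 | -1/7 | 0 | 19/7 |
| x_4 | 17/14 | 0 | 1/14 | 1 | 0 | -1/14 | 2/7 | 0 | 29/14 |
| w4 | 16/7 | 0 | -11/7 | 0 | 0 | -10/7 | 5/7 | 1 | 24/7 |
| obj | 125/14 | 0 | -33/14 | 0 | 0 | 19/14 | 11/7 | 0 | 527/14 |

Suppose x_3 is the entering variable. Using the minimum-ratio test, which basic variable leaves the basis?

x_2

Column x_3 entries and ratios — w1: -23/14 ≤ 0, skip; x_2: (19/7)/(5/7) = 19/5; x_4: (29/14)/(1/14) = 29; w4: -11/7 ≤ 0, skip.
Smallest ratio is 19/5 in the row of x_2, so x_2 leaves.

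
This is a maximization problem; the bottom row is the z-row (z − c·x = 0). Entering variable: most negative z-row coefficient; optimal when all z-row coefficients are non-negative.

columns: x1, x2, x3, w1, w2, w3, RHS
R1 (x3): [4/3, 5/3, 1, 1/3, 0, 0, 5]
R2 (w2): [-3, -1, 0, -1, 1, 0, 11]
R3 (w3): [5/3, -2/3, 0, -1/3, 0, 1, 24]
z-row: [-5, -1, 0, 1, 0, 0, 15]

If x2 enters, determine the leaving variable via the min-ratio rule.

Column x2 entries and ratios — x3: 5/(5/3) = 3; w2: -1 ≤ 0, skip; w3: -2/3 ≤ 0, skip.
Smallest ratio is 3 in the row of x3, so x3 leaves.

x3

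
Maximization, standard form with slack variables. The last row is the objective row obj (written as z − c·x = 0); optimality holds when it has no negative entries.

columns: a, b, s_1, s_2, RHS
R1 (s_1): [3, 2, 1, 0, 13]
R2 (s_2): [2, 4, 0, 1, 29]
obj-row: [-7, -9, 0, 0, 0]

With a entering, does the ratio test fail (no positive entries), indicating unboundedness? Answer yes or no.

no

Column a has positive entries in row(s) 1, 2, so the ratio test bounds it — not unbounded.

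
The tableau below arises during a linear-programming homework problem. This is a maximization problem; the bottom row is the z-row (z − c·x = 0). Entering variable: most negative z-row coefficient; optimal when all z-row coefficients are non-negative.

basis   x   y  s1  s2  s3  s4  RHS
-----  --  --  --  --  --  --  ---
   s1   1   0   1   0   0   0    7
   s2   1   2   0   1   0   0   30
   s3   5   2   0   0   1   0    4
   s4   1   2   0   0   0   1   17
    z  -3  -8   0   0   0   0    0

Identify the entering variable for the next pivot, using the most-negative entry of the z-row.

Negative z-row entries: x: -3, y: -8.
The most negative is -8 in column y, so y enters.

y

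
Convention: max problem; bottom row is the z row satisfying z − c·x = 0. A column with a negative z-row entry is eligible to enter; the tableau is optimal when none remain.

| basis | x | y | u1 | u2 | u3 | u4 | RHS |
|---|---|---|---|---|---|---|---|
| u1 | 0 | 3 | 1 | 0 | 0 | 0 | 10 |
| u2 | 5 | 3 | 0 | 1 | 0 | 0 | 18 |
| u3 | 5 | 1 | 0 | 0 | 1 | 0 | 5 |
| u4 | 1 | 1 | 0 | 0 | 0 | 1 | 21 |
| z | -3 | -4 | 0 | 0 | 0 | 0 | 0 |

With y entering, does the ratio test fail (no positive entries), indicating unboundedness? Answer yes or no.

Column y has positive entries in row(s) 1, 2, 3, 4, so the ratio test bounds it — not unbounded.

no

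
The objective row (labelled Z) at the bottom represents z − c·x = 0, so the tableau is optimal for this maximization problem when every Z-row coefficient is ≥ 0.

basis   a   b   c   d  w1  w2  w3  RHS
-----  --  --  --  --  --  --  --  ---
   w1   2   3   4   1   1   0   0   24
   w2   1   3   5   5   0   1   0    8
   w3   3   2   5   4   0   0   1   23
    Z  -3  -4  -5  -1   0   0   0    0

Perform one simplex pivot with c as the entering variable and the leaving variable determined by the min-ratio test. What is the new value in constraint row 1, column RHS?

88/5

Ratio test on column c — row 1: 24/4 = 6; row 2: 8/5 = 8/5; row 3: 23/5 = 23/5. Minimum is 8/5 at row 2 (w2 leaves); pivot element 5.
Divide row 2 by 5; eliminate column c from the other rows.
Row 1 update in column RHS: 24 − 4·(8/5) = 88/5.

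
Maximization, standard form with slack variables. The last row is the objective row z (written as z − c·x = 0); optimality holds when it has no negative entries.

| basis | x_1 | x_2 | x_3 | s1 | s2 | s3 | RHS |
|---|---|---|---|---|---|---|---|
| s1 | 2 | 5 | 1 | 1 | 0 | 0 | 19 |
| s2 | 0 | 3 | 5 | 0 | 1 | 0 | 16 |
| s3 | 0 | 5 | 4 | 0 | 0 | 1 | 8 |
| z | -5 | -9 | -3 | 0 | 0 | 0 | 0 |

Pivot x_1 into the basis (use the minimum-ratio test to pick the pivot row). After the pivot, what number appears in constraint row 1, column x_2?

5/2

Ratio test on column x_1 — row 1: 19/2 = 19/2; row 2: entry 0 ≤ 0; row 3: entry 0 ≤ 0. Minimum is 19/2 at row 1 (s1 leaves); pivot element 2.
Divide row 1 by 2; eliminate column x_1 from the other rows.
In the new row 1, the x_2 entry is the old entry divided by the pivot: 5/2 = 5/2.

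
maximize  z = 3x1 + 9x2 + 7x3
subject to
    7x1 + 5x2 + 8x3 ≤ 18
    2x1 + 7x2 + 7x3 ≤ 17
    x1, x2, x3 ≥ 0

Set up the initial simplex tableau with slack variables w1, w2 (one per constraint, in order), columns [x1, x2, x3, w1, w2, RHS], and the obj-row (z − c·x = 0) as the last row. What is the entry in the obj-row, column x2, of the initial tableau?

-9

The obj-row carries the negated objective coefficients: the x2 entry is -9.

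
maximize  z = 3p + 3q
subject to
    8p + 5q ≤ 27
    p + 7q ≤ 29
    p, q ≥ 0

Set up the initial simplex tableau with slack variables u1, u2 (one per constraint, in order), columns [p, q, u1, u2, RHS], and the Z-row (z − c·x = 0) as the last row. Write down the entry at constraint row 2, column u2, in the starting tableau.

Slack u2 belongs to constraint 2; its column is the unit vector e_2, so the entry in row 2 is 1.

1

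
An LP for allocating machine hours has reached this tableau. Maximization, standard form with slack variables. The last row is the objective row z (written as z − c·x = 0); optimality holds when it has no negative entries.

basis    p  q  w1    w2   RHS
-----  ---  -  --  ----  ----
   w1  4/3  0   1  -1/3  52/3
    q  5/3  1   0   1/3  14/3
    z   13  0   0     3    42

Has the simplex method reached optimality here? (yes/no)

yes

Every z-row coefficient is ≥ 0, so the tableau is optimal.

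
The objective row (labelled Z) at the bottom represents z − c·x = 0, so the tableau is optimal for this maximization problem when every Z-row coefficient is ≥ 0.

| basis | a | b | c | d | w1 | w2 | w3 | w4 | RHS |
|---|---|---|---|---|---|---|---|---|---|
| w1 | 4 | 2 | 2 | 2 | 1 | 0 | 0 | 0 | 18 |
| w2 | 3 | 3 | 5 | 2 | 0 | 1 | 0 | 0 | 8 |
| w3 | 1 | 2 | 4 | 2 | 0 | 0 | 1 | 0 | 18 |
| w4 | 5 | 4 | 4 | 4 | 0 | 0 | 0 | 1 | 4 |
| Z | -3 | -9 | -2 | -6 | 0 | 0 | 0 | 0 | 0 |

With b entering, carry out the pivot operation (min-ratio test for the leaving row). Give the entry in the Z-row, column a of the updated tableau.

Ratio test on column b — row 1: 18/2 = 9; row 2: 8/3 = 8/3; row 3: 18/2 = 9; row 4: 4/4 = 1. Minimum is 1 at row 4 (w4 leaves); pivot element 4.
Divide row 4 by 4; eliminate column b from the other rows.
Z-row update in column a: -3 − (-9)·(5/4) = 33/4.

33/4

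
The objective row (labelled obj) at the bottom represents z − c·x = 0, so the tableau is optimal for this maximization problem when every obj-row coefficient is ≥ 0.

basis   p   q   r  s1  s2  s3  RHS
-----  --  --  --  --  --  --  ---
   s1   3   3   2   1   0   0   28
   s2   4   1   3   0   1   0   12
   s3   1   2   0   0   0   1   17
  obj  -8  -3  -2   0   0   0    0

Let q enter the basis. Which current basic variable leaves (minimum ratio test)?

Column q entries and ratios — s1: 28/3 = 28/3; s2: 12/1 = 12; s3: 17/2 = 17/2.
Smallest ratio is 17/2 in the row of s3, so s3 leaves.

s3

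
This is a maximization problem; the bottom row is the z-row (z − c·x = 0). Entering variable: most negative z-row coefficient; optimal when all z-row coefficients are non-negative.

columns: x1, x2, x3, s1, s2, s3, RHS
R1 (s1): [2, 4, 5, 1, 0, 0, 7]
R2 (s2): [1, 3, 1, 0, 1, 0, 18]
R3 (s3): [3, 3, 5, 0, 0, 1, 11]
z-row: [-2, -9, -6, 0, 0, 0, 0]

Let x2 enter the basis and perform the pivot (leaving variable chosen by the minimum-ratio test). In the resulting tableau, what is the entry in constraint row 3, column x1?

3/2

Ratio test on column x2 — row 1: 7/4 = 7/4; row 2: 18/3 = 6; row 3: 11/3 = 11/3. Minimum is 7/4 at row 1 (s1 leaves); pivot element 4.
Divide row 1 by 4; eliminate column x2 from the other rows.
Row 3 update in column x1: 3 − 3·(1/2) = 3/2.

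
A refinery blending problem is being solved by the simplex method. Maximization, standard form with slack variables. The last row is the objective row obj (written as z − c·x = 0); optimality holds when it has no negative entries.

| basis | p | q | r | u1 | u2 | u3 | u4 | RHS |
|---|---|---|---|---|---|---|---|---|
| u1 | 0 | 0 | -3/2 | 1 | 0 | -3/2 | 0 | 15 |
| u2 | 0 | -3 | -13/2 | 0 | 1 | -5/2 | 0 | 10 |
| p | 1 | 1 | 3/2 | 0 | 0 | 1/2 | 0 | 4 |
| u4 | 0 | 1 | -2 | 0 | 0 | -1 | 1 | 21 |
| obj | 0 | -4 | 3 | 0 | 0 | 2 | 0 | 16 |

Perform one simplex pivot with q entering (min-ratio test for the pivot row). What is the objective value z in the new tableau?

Ratio test on column q — row 1: entry 0 ≤ 0; row 2: entry -3 ≤ 0; row 3: 4/1 = 4; row 4: 21/1 = 21. Minimum is 4 at row 3 (p leaves); pivot element 1.
Pivot on row 3; the obj-row RHS becomes 16 − (-4)·4 = 32.

32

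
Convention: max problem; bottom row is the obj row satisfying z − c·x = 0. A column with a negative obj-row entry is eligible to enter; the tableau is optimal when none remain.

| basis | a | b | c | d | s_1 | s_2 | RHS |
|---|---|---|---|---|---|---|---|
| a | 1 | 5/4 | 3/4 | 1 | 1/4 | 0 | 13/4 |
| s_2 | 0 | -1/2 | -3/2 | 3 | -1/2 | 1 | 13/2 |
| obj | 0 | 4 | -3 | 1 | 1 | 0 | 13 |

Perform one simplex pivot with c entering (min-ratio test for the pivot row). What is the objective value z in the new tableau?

Ratio test on column c — row 1: (13/4)/(3/4) = 13/3; row 2: entry -3/2 ≤ 0. Minimum is 13/3 at row 1 (a leaves); pivot element 3/4.
Pivot on row 1; the obj-row RHS becomes 13 − (-3)·(13/3) = 26.

26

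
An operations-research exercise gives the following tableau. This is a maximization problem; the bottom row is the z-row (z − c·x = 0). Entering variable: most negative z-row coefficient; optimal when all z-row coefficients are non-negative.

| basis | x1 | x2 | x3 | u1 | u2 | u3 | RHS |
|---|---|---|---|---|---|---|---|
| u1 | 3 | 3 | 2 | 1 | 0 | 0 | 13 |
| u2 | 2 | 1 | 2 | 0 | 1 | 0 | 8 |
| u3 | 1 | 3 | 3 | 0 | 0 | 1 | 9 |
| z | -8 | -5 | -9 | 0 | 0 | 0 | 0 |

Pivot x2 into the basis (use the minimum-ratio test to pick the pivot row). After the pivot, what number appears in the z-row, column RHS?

15

Ratio test on column x2 — row 1: 13/3 = 13/3; row 2: 8/1 = 8; row 3: 9/3 = 3. Minimum is 3 at row 3 (u3 leaves); pivot element 3.
Divide row 3 by 3; eliminate column x2 from the other rows.
z-row update in column RHS: 0 − (-5)·3 = 15.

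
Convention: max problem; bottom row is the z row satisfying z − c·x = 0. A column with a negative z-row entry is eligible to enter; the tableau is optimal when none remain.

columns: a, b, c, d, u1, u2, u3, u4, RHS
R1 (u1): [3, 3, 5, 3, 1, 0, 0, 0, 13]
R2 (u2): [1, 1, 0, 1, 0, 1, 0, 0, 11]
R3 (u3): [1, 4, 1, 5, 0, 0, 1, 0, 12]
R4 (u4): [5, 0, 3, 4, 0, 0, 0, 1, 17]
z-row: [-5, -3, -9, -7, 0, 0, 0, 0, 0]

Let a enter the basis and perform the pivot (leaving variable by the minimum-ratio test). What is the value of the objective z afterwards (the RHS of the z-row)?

Ratio test on column a — row 1: 13/3 = 13/3; row 2: 11/1 = 11; row 3: 12/1 = 12; row 4: 17/5 = 17/5. Minimum is 17/5 at row 4 (u4 leaves); pivot element 5.
Pivot on row 4; the z-row RHS becomes 0 − (-5)·(17/5) = 17.

17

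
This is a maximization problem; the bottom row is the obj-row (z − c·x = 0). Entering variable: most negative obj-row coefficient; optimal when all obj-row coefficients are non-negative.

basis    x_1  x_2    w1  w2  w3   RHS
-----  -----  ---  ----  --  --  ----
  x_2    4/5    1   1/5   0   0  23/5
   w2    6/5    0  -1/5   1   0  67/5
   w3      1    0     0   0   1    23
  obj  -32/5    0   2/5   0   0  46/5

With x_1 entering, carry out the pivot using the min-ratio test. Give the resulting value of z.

46

Ratio test on column x_1 — row 1: (23/5)/(4/5) = 23/4; row 2: (67/5)/(6/5) = 67/6; row 3: 23/1 = 23. Minimum is 23/4 at row 1 (x_2 leaves); pivot element 4/5.
Pivot on row 1; the obj-row RHS becomes 46/5 − (-32/5)·(23/4) = 46.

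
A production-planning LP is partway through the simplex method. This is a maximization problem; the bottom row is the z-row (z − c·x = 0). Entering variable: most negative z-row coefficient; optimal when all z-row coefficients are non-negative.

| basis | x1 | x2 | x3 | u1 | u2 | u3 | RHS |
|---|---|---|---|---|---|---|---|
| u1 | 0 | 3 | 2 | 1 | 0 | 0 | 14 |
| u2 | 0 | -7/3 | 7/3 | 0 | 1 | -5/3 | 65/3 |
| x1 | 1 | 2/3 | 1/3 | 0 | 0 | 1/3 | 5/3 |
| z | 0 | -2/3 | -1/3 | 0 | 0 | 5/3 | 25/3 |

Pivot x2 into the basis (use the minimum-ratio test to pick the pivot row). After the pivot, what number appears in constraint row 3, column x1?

3/2

Ratio test on column x2 — row 1: 14/3 = 14/3; row 2: entry -7/3 ≤ 0; row 3: (5/3)/(2/3) = 5/2. Minimum is 5/2 at row 3 (x1 leaves); pivot element 2/3.
Divide row 3 by 2/3; eliminate column x2 from the other rows.
In the new row 3, the x1 entry is the old entry divided by the pivot: 1/(2/3) = 3/2.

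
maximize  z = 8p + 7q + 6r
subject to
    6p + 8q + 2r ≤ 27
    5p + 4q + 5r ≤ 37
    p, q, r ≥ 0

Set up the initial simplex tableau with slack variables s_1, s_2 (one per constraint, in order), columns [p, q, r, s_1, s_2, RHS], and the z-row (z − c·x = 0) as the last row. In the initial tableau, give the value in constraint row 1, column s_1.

1

Slack s_1 belongs to constraint 1; its column is the unit vector e_1, so the entry in row 1 is 1.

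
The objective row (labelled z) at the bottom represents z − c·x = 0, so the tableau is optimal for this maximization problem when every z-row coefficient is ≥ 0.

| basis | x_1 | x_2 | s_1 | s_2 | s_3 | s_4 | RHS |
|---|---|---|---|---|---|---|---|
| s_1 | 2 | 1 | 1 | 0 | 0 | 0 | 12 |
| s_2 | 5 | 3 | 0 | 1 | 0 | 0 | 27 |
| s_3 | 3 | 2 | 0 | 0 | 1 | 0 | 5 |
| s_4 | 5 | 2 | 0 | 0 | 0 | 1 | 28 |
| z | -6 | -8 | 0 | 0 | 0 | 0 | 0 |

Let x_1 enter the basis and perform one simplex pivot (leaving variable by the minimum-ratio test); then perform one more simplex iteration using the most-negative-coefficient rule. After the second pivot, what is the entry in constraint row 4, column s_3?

-1

Ratio test on column x_1 — row 1: 12/2 = 6; row 2: 27/5 = 27/5; row 3: 5/3 = 5/3; row 4: 28/5 = 28/5. Minimum is 5/3 at row 3 (s_3 leaves); pivot element 3.
Divide row 3 by 3; eliminate column x_1 from the other rows.
Second iteration: most negative z-row entry is -4 in column x_2, so x_2 enters.
Ratio test on column x_2 — row 1: entry -1/3 ≤ 0; row 2: entry -1/3 ≤ 0; row 3: (5/3)/(2/3) = 5/2; row 4: entry -4/3 ≤ 0. Minimum is 5/2 at row 3 (x_1 leaves); pivot element 2/3.
Divide row 3 by 2/3; eliminate column x_2 from the other rows.
After both pivots, the entry at constraint row 4, column s_3 is -1.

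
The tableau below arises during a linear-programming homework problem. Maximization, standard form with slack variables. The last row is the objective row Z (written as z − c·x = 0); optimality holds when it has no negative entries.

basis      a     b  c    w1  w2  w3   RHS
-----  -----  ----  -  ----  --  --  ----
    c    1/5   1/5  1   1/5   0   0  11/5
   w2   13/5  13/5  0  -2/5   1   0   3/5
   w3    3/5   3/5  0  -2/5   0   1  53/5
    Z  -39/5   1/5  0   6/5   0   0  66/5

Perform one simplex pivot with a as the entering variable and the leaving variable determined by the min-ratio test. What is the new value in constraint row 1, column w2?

-1/13

Ratio test on column a — row 1: (11/5)/(1/5) = 11; row 2: (3/5)/(13/5) = 3/13; row 3: (53/5)/(3/5) = 53/3. Minimum is 3/13 at row 2 (w2 leaves); pivot element 13/5.
Divide row 2 by 13/5; eliminate column a from the other rows.
Row 1 update in column w2: 0 − (1/5)·(5/13) = -1/13.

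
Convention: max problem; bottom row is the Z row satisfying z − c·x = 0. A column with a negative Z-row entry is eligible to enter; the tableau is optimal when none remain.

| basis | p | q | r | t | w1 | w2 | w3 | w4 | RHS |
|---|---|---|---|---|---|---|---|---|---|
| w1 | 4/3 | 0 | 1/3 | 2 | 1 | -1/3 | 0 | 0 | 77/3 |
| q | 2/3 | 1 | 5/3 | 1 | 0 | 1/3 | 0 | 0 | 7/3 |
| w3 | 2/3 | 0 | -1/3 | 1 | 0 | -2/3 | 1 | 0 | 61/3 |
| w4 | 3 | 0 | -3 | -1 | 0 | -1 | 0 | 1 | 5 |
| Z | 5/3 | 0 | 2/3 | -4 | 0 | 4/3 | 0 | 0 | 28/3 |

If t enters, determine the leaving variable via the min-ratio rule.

Column t entries and ratios — w1: (77/3)/2 = 77/6; q: (7/3)/1 = 7/3; w3: (61/3)/1 = 61/3; w4: -1 ≤ 0, skip.
Smallest ratio is 7/3 in the row of q, so q leaves.

q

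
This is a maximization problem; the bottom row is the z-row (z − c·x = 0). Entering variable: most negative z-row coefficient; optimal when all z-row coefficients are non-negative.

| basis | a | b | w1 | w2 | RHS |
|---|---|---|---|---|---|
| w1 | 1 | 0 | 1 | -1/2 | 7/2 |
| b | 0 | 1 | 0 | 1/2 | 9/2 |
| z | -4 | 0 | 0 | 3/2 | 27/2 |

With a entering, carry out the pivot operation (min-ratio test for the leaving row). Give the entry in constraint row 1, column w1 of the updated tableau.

1

Ratio test on column a — row 1: (7/2)/1 = 7/2; row 2: entry 0 ≤ 0. Minimum is 7/2 at row 1 (w1 leaves); pivot element 1.
Divide row 1 by 1; eliminate column a from the other rows.
In the new row 1, the w1 entry is the old entry divided by the pivot: 1/1 = 1.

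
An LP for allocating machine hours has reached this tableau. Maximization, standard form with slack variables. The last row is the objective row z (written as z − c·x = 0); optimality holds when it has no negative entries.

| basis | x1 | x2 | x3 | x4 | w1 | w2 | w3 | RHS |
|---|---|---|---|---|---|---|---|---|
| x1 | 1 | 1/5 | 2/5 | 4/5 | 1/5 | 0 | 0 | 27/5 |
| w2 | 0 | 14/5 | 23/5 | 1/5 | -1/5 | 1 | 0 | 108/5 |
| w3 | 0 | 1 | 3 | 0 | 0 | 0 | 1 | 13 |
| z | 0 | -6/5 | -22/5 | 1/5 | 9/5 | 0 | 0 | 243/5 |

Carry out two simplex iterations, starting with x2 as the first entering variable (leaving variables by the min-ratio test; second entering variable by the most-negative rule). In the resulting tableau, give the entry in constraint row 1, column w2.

Ratio test on column x2 — row 1: (27/5)/(1/5) = 27; row 2: (108/5)/(14/5) = 54/7; row 3: 13/1 = 13. Minimum is 54/7 at row 2 (w2 leaves); pivot element 14/5.
Divide row 2 by 14/5; eliminate column x2 from the other rows.
Second iteration: most negative z-row entry is -17/7 in column x3, so x3 enters.
Ratio test on column x3 — row 1: (27/7)/(1/14) = 54; row 2: (54/7)/(23/14) = 108/23; row 3: (37/7)/(19/14) = 74/19. Minimum is 74/19 at row 3 (w3 leaves); pivot element 19/14.
Divide row 3 by 19/14; eliminate column x3 from the other rows.
After both pivots, the entry at constraint row 1, column w2 is -1/19.

-1/19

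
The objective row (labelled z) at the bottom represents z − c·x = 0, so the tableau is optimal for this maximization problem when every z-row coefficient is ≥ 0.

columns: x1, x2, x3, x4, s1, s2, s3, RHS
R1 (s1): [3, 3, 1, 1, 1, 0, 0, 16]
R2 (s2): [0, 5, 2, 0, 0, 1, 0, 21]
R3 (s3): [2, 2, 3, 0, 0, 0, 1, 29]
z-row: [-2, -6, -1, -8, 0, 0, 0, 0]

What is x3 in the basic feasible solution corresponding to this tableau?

0

x3 is not in the basis, so in the current basic feasible solution x3 = 0.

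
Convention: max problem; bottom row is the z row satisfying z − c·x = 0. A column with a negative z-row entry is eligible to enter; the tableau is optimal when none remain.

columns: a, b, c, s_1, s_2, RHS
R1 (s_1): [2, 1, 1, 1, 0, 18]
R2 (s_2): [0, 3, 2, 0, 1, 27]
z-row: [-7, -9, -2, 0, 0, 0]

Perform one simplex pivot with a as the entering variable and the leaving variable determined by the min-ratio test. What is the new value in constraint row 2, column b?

Ratio test on column a — row 1: 18/2 = 9; row 2: entry 0 ≤ 0. Minimum is 9 at row 1 (s_1 leaves); pivot element 2.
Divide row 1 by 2; eliminate column a from the other rows.
Row 2 update in column b: 3 − 0·(1/2) = 3.

3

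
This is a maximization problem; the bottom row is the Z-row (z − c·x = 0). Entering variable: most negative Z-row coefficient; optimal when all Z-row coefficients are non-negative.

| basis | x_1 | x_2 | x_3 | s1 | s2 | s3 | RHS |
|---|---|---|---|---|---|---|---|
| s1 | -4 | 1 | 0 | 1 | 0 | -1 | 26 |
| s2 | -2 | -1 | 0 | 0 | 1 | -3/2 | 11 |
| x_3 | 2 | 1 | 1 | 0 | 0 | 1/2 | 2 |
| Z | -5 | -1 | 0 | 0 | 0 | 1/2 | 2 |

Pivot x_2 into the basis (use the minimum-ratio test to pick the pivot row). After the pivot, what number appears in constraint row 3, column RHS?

2

Ratio test on column x_2 — row 1: 26/1 = 26; row 2: entry -1 ≤ 0; row 3: 2/1 = 2. Minimum is 2 at row 3 (x_3 leaves); pivot element 1.
Divide row 3 by 1; eliminate column x_2 from the other rows.
In the new row 3, the RHS entry is the old entry divided by the pivot: 2/1 = 2.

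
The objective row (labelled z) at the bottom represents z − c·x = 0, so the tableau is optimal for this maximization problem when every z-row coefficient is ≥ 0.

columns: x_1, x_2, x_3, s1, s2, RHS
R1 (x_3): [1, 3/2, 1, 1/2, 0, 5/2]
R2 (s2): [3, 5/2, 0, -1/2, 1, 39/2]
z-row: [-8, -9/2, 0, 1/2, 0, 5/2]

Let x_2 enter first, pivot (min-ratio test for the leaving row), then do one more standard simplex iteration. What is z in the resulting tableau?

Ratio test on column x_2 — row 1: (5/2)/(3/2) = 5/3; row 2: (39/2)/(5/2) = 39/5. Minimum is 5/3 at row 1 (x_3 leaves); pivot element 3/2.
Pivot on row 1; the z-row RHS becomes 5/2 − (-9/2)·(5/3) = 10.
Next entering variable (most negative z-row entry -5): x_1.
Ratio test on column x_1 — row 1: (5/3)/(2/3) = 5/2; row 2: (46/3)/(4/3) = 23/2. Minimum is 5/2 at row 1 (x_2 leaves); pivot element 2/3.
After the second pivot the z-row RHS is 10 − (-5)·(5/2) = 45/2.

45/2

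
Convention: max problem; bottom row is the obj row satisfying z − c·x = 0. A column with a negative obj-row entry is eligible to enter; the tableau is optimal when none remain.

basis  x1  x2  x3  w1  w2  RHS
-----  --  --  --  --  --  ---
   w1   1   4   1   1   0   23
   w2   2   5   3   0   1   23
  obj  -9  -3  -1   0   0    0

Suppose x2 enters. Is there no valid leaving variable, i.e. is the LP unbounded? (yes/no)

Column x2 has positive entries in row(s) 1, 2, so the ratio test bounds it — not unbounded.

no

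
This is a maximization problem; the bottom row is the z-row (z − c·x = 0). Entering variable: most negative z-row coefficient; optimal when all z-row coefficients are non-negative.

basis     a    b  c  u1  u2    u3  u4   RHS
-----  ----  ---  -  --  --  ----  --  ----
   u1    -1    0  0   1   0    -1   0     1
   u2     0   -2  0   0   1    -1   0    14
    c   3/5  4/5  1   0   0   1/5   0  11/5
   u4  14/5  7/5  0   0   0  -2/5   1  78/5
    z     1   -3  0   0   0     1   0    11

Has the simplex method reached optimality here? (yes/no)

no

The z-row has a negative entry -3 in column b, so it is not optimal.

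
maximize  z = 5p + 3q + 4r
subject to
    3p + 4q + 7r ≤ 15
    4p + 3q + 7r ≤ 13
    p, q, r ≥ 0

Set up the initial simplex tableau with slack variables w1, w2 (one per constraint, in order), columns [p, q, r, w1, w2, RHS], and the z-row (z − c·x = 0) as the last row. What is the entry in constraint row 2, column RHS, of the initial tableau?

The RHS of constraint 2 is b_2 = 13.

13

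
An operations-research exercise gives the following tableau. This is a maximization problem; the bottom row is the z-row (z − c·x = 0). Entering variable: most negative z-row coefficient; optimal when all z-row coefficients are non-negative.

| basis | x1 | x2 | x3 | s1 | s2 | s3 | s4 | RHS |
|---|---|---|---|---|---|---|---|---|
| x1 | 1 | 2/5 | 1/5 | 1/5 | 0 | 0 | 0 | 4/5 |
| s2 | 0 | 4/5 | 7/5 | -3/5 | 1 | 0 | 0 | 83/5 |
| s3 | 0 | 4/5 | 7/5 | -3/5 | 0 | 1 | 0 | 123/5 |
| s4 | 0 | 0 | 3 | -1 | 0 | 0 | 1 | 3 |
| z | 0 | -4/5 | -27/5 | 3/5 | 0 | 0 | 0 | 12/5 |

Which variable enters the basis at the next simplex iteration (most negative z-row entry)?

x3

Negative z-row entries: x2: -4/5, x3: -27/5.
The most negative is -27/5 in column x3, so x3 enters.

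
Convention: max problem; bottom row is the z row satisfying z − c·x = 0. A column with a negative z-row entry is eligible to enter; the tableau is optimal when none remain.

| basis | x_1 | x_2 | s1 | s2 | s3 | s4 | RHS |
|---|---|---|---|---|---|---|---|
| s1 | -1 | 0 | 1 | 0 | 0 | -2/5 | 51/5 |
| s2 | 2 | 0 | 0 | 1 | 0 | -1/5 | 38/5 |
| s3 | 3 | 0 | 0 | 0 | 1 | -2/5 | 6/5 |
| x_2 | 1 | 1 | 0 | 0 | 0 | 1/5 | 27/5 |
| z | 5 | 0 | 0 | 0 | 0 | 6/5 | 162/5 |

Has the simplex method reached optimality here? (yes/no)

Every z-row coefficient is ≥ 0, so the tableau is optimal.

yes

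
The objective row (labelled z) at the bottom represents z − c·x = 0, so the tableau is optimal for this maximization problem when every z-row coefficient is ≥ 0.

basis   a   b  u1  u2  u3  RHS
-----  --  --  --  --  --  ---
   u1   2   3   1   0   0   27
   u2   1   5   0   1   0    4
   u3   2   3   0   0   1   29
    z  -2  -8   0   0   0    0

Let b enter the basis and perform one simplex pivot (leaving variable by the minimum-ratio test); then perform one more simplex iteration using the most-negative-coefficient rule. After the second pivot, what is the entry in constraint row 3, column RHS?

21

Ratio test on column b — row 1: 27/3 = 9; row 2: 4/5 = 4/5; row 3: 29/3 = 29/3. Minimum is 4/5 at row 2 (u2 leaves); pivot element 5.
Divide row 2 by 5; eliminate column b from the other rows.
Second iteration: most negative z-row entry is -2/5 in column a, so a enters.
Ratio test on column a — row 1: (123/5)/(7/5) = 123/7; row 2: (4/5)/(1/5) = 4; row 3: (133/5)/(7/5) = 19. Minimum is 4 at row 2 (b leaves); pivot element 1/5.
Divide row 2 by 1/5; eliminate column a from the other rows.
After both pivots, the entry at constraint row 3, column RHS is 21.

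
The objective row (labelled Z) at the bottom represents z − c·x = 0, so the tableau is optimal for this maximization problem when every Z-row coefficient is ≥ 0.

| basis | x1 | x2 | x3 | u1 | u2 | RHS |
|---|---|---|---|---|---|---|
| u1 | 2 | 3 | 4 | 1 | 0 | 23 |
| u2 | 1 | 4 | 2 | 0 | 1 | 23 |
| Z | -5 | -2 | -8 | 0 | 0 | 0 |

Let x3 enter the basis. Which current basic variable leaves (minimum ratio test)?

Column x3 entries and ratios — u1: 23/4 = 23/4; u2: 23/2 = 23/2.
Smallest ratio is 23/4 in the row of u1, so u1 leaves.

u1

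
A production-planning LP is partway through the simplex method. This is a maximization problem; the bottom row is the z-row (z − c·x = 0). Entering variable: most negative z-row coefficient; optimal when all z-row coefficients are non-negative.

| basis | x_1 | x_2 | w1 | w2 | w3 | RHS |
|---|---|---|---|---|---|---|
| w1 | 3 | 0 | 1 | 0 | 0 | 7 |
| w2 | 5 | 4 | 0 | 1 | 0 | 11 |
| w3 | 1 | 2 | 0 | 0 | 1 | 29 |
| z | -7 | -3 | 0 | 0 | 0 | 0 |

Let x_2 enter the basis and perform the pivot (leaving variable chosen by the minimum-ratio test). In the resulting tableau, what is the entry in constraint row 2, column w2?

1/4

Ratio test on column x_2 — row 1: entry 0 ≤ 0; row 2: 11/4 = 11/4; row 3: 29/2 = 29/2. Minimum is 11/4 at row 2 (w2 leaves); pivot element 4.
Divide row 2 by 4; eliminate column x_2 from the other rows.
In the new row 2, the w2 entry is the old entry divided by the pivot: 1/4 = 1/4.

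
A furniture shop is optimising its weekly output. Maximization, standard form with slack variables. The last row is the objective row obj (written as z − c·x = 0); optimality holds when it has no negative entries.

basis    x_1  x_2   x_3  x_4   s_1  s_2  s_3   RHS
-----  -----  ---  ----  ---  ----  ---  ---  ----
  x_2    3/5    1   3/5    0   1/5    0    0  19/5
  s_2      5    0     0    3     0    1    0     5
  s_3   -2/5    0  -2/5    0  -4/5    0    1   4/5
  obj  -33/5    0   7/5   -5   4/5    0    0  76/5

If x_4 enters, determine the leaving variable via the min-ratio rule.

s_2

Column x_4 entries and ratios — x_2: 0 ≤ 0, skip; s_2: 5/3 = 5/3; s_3: 0 ≤ 0, skip.
Smallest ratio is 5/3 in the row of s_2, so s_2 leaves.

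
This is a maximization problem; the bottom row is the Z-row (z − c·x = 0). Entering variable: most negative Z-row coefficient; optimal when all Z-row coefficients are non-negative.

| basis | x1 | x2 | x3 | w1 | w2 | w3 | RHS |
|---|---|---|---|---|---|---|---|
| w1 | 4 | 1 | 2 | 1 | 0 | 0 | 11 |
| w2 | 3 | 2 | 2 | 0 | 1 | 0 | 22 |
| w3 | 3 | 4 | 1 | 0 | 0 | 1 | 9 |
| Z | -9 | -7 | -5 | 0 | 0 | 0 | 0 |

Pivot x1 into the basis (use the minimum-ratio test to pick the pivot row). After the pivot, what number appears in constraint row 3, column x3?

Ratio test on column x1 — row 1: 11/4 = 11/4; row 2: 22/3 = 22/3; row 3: 9/3 = 3. Minimum is 11/4 at row 1 (w1 leaves); pivot element 4.
Divide row 1 by 4; eliminate column x1 from the other rows.
Row 3 update in column x3: 1 − 3·(1/2) = -1/2.

-1/2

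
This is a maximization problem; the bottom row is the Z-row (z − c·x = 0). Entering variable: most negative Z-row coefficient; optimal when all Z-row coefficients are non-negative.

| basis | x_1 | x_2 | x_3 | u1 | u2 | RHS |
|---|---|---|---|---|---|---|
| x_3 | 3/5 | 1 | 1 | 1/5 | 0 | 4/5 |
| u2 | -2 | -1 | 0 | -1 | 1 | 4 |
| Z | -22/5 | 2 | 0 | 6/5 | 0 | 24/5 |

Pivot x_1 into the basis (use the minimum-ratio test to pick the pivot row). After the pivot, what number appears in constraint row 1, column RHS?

Ratio test on column x_1 — row 1: (4/5)/(3/5) = 4/3; row 2: entry -2 ≤ 0. Minimum is 4/3 at row 1 (x_3 leaves); pivot element 3/5.
Divide row 1 by 3/5; eliminate column x_1 from the other rows.
In the new row 1, the RHS entry is the old entry divided by the pivot: (4/5)/(3/5) = 4/3.

4/3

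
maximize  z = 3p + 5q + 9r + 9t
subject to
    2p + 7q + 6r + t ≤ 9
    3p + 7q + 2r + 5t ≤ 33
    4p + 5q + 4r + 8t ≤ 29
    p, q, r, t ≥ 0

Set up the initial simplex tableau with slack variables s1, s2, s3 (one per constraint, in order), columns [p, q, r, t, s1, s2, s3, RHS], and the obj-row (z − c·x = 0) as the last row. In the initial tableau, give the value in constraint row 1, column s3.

Slack s3 belongs to constraint 3; its column is the unit vector e_3, so the entry in row 1 is 0.

0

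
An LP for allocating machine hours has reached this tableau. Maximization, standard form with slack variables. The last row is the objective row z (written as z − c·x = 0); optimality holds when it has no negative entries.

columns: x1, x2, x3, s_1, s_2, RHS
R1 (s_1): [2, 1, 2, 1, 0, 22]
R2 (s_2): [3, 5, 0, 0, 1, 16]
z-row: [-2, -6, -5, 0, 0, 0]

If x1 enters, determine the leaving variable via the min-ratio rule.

Column x1 entries and ratios — s_1: 22/2 = 11; s_2: 16/3 = 16/3.
Smallest ratio is 16/3 in the row of s_2, so s_2 leaves.

s_2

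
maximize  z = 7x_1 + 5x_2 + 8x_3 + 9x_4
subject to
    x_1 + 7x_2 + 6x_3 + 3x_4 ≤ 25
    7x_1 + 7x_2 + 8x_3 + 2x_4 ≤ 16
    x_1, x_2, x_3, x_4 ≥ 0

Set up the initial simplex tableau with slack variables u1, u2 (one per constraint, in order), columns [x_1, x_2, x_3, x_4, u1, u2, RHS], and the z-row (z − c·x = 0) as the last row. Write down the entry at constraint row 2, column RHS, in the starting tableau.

The RHS of constraint 2 is b_2 = 16.

16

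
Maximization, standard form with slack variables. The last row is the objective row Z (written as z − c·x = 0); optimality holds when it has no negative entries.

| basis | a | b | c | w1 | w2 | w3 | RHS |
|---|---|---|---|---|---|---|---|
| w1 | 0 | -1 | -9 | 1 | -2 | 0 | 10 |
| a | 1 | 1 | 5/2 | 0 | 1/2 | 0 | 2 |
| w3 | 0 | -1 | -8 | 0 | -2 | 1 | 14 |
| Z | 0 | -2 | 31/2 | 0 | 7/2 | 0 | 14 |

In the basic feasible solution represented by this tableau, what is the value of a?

2

a is basic (row 2); its value is the RHS of that row, 2.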